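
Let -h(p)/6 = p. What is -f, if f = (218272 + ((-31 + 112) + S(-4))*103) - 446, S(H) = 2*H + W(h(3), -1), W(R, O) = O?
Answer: -225242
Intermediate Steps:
h(p) = -6*p
S(H) = -1 + 2*H (S(H) = 2*H - 1 = -1 + 2*H)
f = 225242 (f = (218272 + ((-31 + 112) + (-1 + 2*(-4)))*103) - 446 = (218272 + (81 + (-1 - 8))*103) - 446 = (218272 + (81 - 9)*103) - 446 = (218272 + 72*103) - 446 = (218272 + 7416) - 446 = 225688 - 446 = 225242)
-f = -1*225242 = -225242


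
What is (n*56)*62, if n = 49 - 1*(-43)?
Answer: 319424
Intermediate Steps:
n = 92 (n = 49 + 43 = 92)
(n*56)*62 = (92*56)*62 = 5152*62 = 319424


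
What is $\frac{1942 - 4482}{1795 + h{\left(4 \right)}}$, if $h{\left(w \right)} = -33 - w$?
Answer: $- \frac{1270}{879} \approx -1.4448$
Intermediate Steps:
$\frac{1942 - 4482}{1795 + h{\left(4 \right)}} = \frac{1942 - 4482}{1795 - 37} = - \frac{2540}{1795 - 37} = - \frac{2540}{1758} = \left(-2540\right) \frac{1}{1758} = - \frac{1270}{879}$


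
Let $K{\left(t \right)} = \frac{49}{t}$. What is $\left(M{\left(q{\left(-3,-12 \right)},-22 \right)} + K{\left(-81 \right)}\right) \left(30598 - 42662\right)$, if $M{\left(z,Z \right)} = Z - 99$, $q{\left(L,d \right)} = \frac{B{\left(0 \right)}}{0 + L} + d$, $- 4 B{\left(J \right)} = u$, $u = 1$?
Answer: $\frac{118830400}{81} \approx 1.467 \cdot 10^{6}$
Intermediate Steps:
$B{\left(J \right)} = - \frac{1}{4}$ ($B{\left(J \right)} = \left(- \frac{1}{4}\right) 1 = - \frac{1}{4}$)
$q{\left(L,d \right)} = d - \frac{1}{4 L}$ ($q{\left(L,d \right)} = - \frac{1}{4 \left(0 + L\right)} + d = - \frac{1}{4 L} + d = d - \frac{1}{4 L}$)
$M{\left(z,Z \right)} = -99 + Z$ ($M{\left(z,Z \right)} = Z - 99 = -99 + Z$)
$\left(M{\left(q{\left(-3,-12 \right)},-22 \right)} + K{\left(-81 \right)}\right) \left(30598 - 42662\right) = \left(\left(-99 - 22\right) + \frac{49}{-81}\right) \left(30598 - 42662\right) = \left(-121 + 49 \left(- \frac{1}{81}\right)\right) \left(-12064\right) = \left(-121 - \frac{49}{81}\right) \left(-12064\right) = \left(- \frac{9850}{81}\right) \left(-12064\right) = \frac{118830400}{81}$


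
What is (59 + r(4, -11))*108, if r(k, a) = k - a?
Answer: 7992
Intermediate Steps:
(59 + r(4, -11))*108 = (59 + (4 - 1*(-11)))*108 = (59 + (4 + 11))*108 = (59 + 15)*108 = 74*108 = 7992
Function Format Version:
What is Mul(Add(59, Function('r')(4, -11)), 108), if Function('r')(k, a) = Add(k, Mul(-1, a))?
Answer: 7992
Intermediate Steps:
Mul(Add(59, Function('r')(4, -11)), 108) = Mul(Add(59, Add(4, Mul(-1, -11))), 108) = Mul(Add(59, Add(4, 11)), 108) = Mul(Add(59, 15), 108) = Mul(74, 108) = 7992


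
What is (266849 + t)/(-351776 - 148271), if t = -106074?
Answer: -160775/500047 ≈ -0.32152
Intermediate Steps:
(266849 + t)/(-351776 - 148271) = (266849 - 106074)/(-351776 - 148271) = 160775/(-500047) = 160775*(-1/500047) = -160775/500047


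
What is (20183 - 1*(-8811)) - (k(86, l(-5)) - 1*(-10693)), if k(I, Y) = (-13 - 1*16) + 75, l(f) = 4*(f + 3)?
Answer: 18255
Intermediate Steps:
l(f) = 12 + 4*f (l(f) = 4*(3 + f) = 12 + 4*f)
k(I, Y) = 46 (k(I, Y) = (-13 - 16) + 75 = -29 + 75 = 46)
(20183 - 1*(-8811)) - (k(86, l(-5)) - 1*(-10693)) = (20183 - 1*(-8811)) - (46 - 1*(-10693)) = (20183 + 8811) - (46 + 10693) = 28994 - 1*10739 = 28994 - 10739 = 18255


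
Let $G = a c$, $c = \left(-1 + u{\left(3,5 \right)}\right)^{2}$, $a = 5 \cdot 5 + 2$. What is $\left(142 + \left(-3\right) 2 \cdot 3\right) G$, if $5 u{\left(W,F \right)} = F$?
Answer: $0$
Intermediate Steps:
$a = 27$ ($a = 25 + 2 = 27$)
$u{\left(W,F \right)} = \frac{F}{5}$
$c = 0$ ($c = \left(-1 + \frac{1}{5} \cdot 5\right)^{2} = \left(-1 + 1\right)^{2} = 0^{2} = 0$)
$G = 0$ ($G = 27 \cdot 0 = 0$)
$\left(142 + \left(-3\right) 2 \cdot 3\right) G = \left(142 + \left(-3\right) 2 \cdot 3\right) 0 = \left(142 - 18\right) 0 = 124 \cdot 0 = 0$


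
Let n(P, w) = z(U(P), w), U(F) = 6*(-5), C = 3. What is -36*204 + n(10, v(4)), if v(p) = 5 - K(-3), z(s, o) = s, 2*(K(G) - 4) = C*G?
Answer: -7374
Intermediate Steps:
U(F) = -30
K(G) = 4 + 3*G/2 (K(G) = 4 + (3*G)/2 = 4 + 3*G/2)
v(p) = 11/2 (v(p) = 5 - (4 + (3/2)*(-3)) = 5 - (4 - 9/2) = 5 - 1*(-½) = 5 + ½ = 11/2)
n(P, w) = -30
-36*204 + n(10, v(4)) = -36*204 - 30 = -7344 - 30 = -7374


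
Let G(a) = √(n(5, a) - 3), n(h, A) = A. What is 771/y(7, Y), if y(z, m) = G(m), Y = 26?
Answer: 771*√23/23 ≈ 160.76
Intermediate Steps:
G(a) = √(-3 + a) (G(a) = √(a - 3) = √(-3 + a))
y(z, m) = √(-3 + m)
771/y(7, Y) = 771/(√(-3 + 26)) = 771/(√23) = 771*(√23/23) = 771*√23/23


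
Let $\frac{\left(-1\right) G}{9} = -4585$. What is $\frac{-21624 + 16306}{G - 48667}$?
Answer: $\frac{2659}{3701} \approx 0.71845$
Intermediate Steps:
$G = 41265$ ($G = \left(-9\right) \left(-4585\right) = 41265$)
$\frac{-21624 + 16306}{G - 48667} = \frac{-21624 + 16306}{41265 - 48667} = - \frac{5318}{-7402} = \left(-5318\right) \left(- \frac{1}{7402}\right) = \frac{2659}{3701}$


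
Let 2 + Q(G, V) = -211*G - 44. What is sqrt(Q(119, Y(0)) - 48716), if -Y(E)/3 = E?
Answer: I*sqrt(73871) ≈ 271.79*I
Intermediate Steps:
Y(E) = -3*E
Q(G, V) = -46 - 211*G (Q(G, V) = -2 + (-211*G - 44) = -2 + (-44 - 211*G) = -46 - 211*G)
sqrt(Q(119, Y(0)) - 48716) = sqrt((-46 - 211*119) - 48716) = sqrt((-46 - 25109) - 48716) = sqrt(-25155 - 48716) = sqrt(-73871) = I*sqrt(73871)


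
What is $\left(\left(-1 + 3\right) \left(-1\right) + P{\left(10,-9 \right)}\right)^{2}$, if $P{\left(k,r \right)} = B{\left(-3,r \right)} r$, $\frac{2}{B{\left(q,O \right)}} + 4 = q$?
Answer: $\frac{16}{49} \approx 0.32653$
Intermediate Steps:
$B{\left(q,O \right)} = \frac{2}{-4 + q}$
$P{\left(k,r \right)} = - \frac{2 r}{7}$ ($P{\left(k,r \right)} = \frac{2}{-4 - 3} r = \frac{2}{-7} r = 2 \left(- \frac{1}{7}\right) r = - \frac{2 r}{7}$)
$\left(\left(-1 + 3\right) \left(-1\right) + P{\left(10,-9 \right)}\right)^{2} = \left(\left(-1 + 3\right) \left(-1\right) - - \frac{18}{7}\right)^{2} = \left(2 \left(-1\right) + \frac{18}{7}\right)^{2} = \left(-2 + \frac{18}{7}\right)^{2} = \left(\frac{4}{7}\right)^{2} = \frac{16}{49}$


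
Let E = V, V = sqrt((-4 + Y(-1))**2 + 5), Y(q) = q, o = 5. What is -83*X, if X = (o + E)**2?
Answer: -4565 - 830*sqrt(30) ≈ -9111.1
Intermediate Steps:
V = sqrt(30) (V = sqrt((-4 - 1)**2 + 5) = sqrt((-5)**2 + 5) = sqrt(25 + 5) = sqrt(30) ≈ 5.4772)
E = sqrt(30) ≈ 5.4772
X = (5 + sqrt(30))**2 ≈ 109.77
-83*X = -83*(5 + sqrt(30))**2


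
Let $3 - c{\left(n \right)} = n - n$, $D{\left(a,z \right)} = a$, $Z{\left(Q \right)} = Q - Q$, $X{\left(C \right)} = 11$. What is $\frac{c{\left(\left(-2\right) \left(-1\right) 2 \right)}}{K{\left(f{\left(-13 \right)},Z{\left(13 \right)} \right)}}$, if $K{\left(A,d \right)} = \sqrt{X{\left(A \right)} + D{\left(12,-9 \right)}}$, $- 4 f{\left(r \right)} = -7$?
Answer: $\frac{3 \sqrt{23}}{23} \approx 0.62554$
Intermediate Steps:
$Z{\left(Q \right)} = 0$
$f{\left(r \right)} = \frac{7}{4}$ ($f{\left(r \right)} = \left(- \frac{1}{4}\right) \left(-7\right) = \frac{7}{4}$)
$K{\left(A,d \right)} = \sqrt{23}$ ($K{\left(A,d \right)} = \sqrt{11 + 12} = \sqrt{23}$)
$c{\left(n \right)} = 3$ ($c{\left(n \right)} = 3 - \left(n - n\right) = 3 - 0 = 3 + 0 = 3$)
$\frac{c{\left(\left(-2\right) \left(-1\right) 2 \right)}}{K{\left(f{\left(-13 \right)},Z{\left(13 \right)} \right)}} = \frac{3}{\sqrt{23}} = 3 \frac{\sqrt{23}}{23} = \frac{3 \sqrt{23}}{23}$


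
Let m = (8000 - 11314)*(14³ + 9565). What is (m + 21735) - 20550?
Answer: -40790841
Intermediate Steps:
m = -40792026 (m = -3314*(2744 + 9565) = -3314*12309 = -40792026)
(m + 21735) - 20550 = (-40792026 + 21735) - 20550 = -40770291 - 20550 = -40790841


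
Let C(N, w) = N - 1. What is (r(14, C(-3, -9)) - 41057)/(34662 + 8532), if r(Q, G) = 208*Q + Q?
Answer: -38131/43194 ≈ -0.88278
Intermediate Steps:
C(N, w) = -1 + N
r(Q, G) = 209*Q
(r(14, C(-3, -9)) - 41057)/(34662 + 8532) = (209*14 - 41057)/(34662 + 8532) = (2926 - 41057)/43194 = -38131*1/43194 = -38131/43194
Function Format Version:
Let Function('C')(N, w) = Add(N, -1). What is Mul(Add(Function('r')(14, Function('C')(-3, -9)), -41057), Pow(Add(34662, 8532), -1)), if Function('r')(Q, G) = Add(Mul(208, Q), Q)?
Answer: Rational(-38131, 43194) ≈ -0.88278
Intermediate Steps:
Function('C')(N, w) = Add(-1, N)
Function('r')(Q, G) = Mul(209, Q)
Mul(Add(Function('r')(14, Function('C')(-3, -9)), -41057), Pow(Add(34662, 8532), -1)) = Mul(Add(Mul(209, 14), -41057), Pow(Add(34662, 8532), -1)) = Mul(Add(2926, -41057), Pow(43194, -1)) = Mul(-38131, Rational(1, 43194)) = Rational(-38131, 43194)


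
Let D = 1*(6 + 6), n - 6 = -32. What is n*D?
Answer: -312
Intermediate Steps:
n = -26 (n = 6 - 32 = -26)
D = 12 (D = 1*12 = 12)
n*D = -26*12 = -312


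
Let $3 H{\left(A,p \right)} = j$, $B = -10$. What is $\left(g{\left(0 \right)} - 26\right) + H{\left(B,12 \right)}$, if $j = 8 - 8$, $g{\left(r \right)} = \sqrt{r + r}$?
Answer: $-26$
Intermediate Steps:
$g{\left(r \right)} = \sqrt{2} \sqrt{r}$ ($g{\left(r \right)} = \sqrt{2 r} = \sqrt{2} \sqrt{r}$)
$j = 0$ ($j = 8 - 8 = 0$)
$H{\left(A,p \right)} = 0$ ($H{\left(A,p \right)} = \frac{1}{3} \cdot 0 = 0$)
$\left(g{\left(0 \right)} - 26\right) + H{\left(B,12 \right)} = \left(\sqrt{2} \sqrt{0} - 26\right) + 0 = \left(\sqrt{2} \cdot 0 - 26\right) + 0 = \left(0 - 26\right) + 0 = -26 + 0 = -26$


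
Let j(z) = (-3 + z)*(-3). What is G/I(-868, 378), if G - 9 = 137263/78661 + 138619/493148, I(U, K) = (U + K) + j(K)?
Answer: -85543703307/12529659289444 ≈ -0.0068273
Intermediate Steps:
j(z) = 9 - 3*z
I(U, K) = 9 + U - 2*K (I(U, K) = (U + K) + (9 - 3*K) = (K + U) + (9 - 3*K) = 9 + U - 2*K)
G = 427718516535/38791514828 (G = 9 + (137263/78661 + 138619/493148) = 9 + 78594883083/38791514828 = 427718516535/38791514828 ≈ 11.026)
G/I(-868, 378) = 427718516535/(38791514828*(9 - 868 - 2*378)) = 427718516535/(38791514828*(9 - 868 - 756)) = (427718516535/38791514828)/(-1615) = (427718516535/38791514828)*(-1/1615) = -85543703307/12529659289444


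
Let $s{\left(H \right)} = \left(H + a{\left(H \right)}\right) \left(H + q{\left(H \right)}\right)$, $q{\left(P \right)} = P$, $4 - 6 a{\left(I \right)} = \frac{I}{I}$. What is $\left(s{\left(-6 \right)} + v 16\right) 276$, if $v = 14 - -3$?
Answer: $93288$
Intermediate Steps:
$a{\left(I \right)} = \frac{1}{2}$ ($a{\left(I \right)} = \frac{2}{3} - \frac{I \frac{1}{I}}{6} = \frac{2}{3} - \frac{1}{6} = \frac{1}{2}$)
$v = 17$ ($v = 14 + 3 = 17$)
$s{\left(H \right)} = 2 H \left(\frac{1}{2} + H\right)$ ($s{\left(H \right)} = \left(H + \frac{1}{2}\right) \left(H + H\right) = \left(\frac{1}{2} + H\right) 2 H = 2 H \left(\frac{1}{2} + H\right)$)
$\left(s{\left(-6 \right)} + v 16\right) 276 = \left(- 6 \left(1 + 2 \left(-6\right)\right) + 17 \cdot 16\right) 276 = \left(- 6 \left(1 - 12\right) + 272\right) 276 = \left(\left(-6\right) \left(-11\right) + 272\right) 276 = \left(66 + 272\right) 276 = 338 \cdot 276 = 93288$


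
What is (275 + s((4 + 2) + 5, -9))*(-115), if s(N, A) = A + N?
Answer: -31855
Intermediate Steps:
(275 + s((4 + 2) + 5, -9))*(-115) = (275 + (-9 + ((4 + 2) + 5)))*(-115) = (275 + (-9 + (6 + 5)))*(-115) = (275 + (-9 + 11))*(-115) = (275 + 2)*(-115) = 277*(-115) = -31855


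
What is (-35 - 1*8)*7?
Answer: -301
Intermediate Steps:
(-35 - 1*8)*7 = (-35 - 8)*7 = -43*7 = -301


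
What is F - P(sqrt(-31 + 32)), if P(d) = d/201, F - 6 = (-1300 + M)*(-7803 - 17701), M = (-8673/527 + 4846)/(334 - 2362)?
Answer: 198206866751321/5967221 ≈ 3.3216e+7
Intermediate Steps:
M = -2545169/1068756 (M = (-8673*1/527 + 4846)/(-2028) = (-8673/527 + 4846)*(-1/2028) = (2545169/527)*(-1/2028) = -2545169/1068756 ≈ -2.3814)
F = 8874934333478/267189 (F = 6 + (-1300 - 2545169/1068756)*(-7803 - 17701) = 6 - 1391927969/1068756*(-25504) = 6 + 8874932730344/267189 = 8874934333478/267189 ≈ 3.3216e+7)
P(d) = d/201 (P(d) = d*(1/201) = d/201)
F - P(sqrt(-31 + 32)) = 8874934333478/267189 - sqrt(-31 + 32)/201 = 8874934333478/267189 - sqrt(1)/201 = 8874934333478/267189 - 1/201 = 198206866751321/5967221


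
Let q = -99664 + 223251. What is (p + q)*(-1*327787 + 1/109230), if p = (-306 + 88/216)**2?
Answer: -2831643349291170658/39814335 ≈ -7.1121e+10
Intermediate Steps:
q = 123587
p = 68079001/729 (p = (-306 + 88*(1/216))**2 = (-306 + 11/27)**2 = (-8251/27)**2 = 68079001/729 ≈ 93387.)
(p + q)*(-1*327787 + 1/109230) = (68079001/729 + 123587)*(-1*327787 + 1/109230) = 158173924*(-327787 + 1/109230)/729 = (158173924/729)*(-35804174009/109230) = -2831643349291170658/39814335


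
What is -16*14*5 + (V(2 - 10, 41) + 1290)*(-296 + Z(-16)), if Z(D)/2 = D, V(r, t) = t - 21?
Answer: -430800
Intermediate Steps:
V(r, t) = -21 + t
Z(D) = 2*D
-16*14*5 + (V(2 - 10, 41) + 1290)*(-296 + Z(-16)) = -16*14*5 + ((-21 + 41) + 1290)*(-296 + 2*(-16)) = -224*5 + (20 + 1290)*(-296 - 32) = -1120 + 1310*(-328) = -1120 - 429680 = -430800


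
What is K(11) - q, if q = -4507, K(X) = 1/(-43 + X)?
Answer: 144223/32 ≈ 4507.0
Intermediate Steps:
K(11) - q = 1/(-43 + 11) - 1*(-4507) = 1/(-32) + 4507 = -1/32 + 4507 = 144223/32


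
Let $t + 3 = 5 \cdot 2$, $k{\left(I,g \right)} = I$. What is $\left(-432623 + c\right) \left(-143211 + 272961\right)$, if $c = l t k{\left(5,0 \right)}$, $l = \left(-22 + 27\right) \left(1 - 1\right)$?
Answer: $-56132834250$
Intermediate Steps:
$l = 0$ ($l = 5 \cdot 0 = 0$)
$t = 7$ ($t = -3 + 5 \cdot 2 = -3 + 10 = 7$)
$c = 0$ ($c = 0 \cdot 7 \cdot 5 = 0 \cdot 5 = 0$)
$\left(-432623 + c\right) \left(-143211 + 272961\right) = \left(-432623 + 0\right) \left(-143211 + 272961\right) = \left(-432623\right) 129750 = -56132834250$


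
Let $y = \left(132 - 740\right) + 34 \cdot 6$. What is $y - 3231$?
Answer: $-3635$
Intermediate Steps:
$y = -404$ ($y = -608 + 204 = -404$)
$y - 3231 = -404 - 3231 = -3635$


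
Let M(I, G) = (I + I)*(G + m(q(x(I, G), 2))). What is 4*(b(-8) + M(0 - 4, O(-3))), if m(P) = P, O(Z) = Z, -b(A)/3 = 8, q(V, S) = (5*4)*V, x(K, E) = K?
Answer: 2560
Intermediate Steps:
q(V, S) = 20*V
b(A) = -24 (b(A) = -3*8 = -24)
M(I, G) = 2*I*(G + 20*I) (M(I, G) = (I + I)*(G + 20*I) = (2*I)*(G + 20*I) = 2*I*(G + 20*I))
4*(b(-8) + M(0 - 4, O(-3))) = 4*(-24 + 2*(0 - 4)*(-3 + 20*(0 - 4))) = 4*(-24 + 2*(-4)*(-3 + 20*(-4))) = 4*(-24 + 2*(-4)*(-3 - 80)) = 4*(-24 + 2*(-4)*(-83)) = 4*(-24 + 664) = 4*640 = 2560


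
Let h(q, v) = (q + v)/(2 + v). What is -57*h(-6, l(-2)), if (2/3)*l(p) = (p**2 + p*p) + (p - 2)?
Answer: 0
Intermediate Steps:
l(p) = -3 + 3*p**2 + 3*p/2 (l(p) = 3*((p**2 + p*p) + (p - 2))/2 = 3*((p**2 + p**2) + (-2 + p))/2 = 3*(2*p**2 + (-2 + p))/2 = 3*(-2 + p + 2*p**2)/2 = -3 + 3*p**2 + 3*p/2)
h(q, v) = (q + v)/(2 + v)
-57*h(-6, l(-2)) = -57*(-6 + (-3 + 3*(-2)**2 + (3/2)*(-2)))/(2 + (-3 + 3*(-2)**2 + (3/2)*(-2))) = -57*(-6 + (-3 + 3*4 - 3))/(2 + (-3 + 3*4 - 3)) = -57*(-6 + (-3 + 12 - 3))/(2 + (-3 + 12 - 3)) = -57*(-6 + 6)/(2 + 6) = -57*0/8 = -57*0 = 0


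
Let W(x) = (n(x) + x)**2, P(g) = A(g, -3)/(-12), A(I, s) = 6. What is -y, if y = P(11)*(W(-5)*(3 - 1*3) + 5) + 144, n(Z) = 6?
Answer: -283/2 ≈ -141.50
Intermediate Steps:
P(g) = -1/2 (P(g) = 6/(-12) = 6*(-1/12) = -1/2)
W(x) = (6 + x)**2
y = 283/2 (y = -((6 - 5)**2*(3 - 1*3) + 5)/2 + 144 = -(1**2*(3 - 3) + 5)/2 + 144 = -(1*0 + 5)/2 + 144 = -(0 + 5)/2 + 144 = -1/2*5 + 144 = -5/2 + 144 = 283/2 ≈ 141.50)
-y = -1*283/2 = -283/2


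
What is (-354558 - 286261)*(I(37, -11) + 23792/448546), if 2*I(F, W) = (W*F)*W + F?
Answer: -324380051050683/224273 ≈ -1.4464e+9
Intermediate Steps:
I(F, W) = F/2 + F*W²/2 (I(F, W) = ((W*F)*W + F)/2 = ((F*W)*W + F)/2 = (F*W² + F)/2 = (F + F*W²)/2 = F/2 + F*W²/2)
(-354558 - 286261)*(I(37, -11) + 23792/448546) = (-354558 - 286261)*((½)*37*(1 + (-11)²) + 23792/448546) = -640819*((½)*37*(1 + 121) + 23792*(1/448546)) = -640819*((½)*37*122 + 11896/224273) = -640819*(2257 + 11896/224273) = -640819*506196057/224273 = -324380051050683/224273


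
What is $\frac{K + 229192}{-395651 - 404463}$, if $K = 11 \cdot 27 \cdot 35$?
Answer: $- \frac{239587}{800114} \approx -0.29944$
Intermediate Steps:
$K = 10395$ ($K = 297 \cdot 35 = 10395$)
$\frac{K + 229192}{-395651 - 404463} = \frac{10395 + 229192}{-395651 - 404463} = \frac{239587}{-800114} = 239587 \left(- \frac{1}{800114}\right) = - \frac{239587}{800114}$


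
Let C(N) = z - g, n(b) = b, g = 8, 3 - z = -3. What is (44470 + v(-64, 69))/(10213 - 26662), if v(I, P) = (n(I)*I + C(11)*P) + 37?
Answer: -16155/5483 ≈ -2.9464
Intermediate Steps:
z = 6 (z = 3 - 1*(-3) = 3 + 3 = 6)
C(N) = -2 (C(N) = 6 - 1*8 = 6 - 8 = -2)
v(I, P) = 37 + I² - 2*P (v(I, P) = (I*I - 2*P) + 37 = (I² - 2*P) + 37 = 37 + I² - 2*P)
(44470 + v(-64, 69))/(10213 - 26662) = (44470 + (37 + (-64)² - 2*69))/(10213 - 26662) = (44470 + (37 + 4096 - 138))/(-16449) = (44470 + 3995)*(-1/16449) = 48465*(-1/16449) = -16155/5483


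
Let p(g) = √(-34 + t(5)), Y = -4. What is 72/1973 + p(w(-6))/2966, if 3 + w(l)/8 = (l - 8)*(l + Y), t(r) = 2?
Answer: 72/1973 + 2*I*√2/1483 ≈ 0.036493 + 0.0019072*I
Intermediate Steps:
w(l) = -24 + 8*(-8 + l)*(-4 + l) (w(l) = -24 + 8*((l - 8)*(l - 4)) = -24 + 8*((-8 + l)*(-4 + l)) = -24 + 8*(-8 + l)*(-4 + l))
p(g) = 4*I*√2 (p(g) = √(-34 + 2) = √(-32) = 4*I*√2)
72/1973 + p(w(-6))/2966 = 72/1973 + (4*I*√2)/2966 = 72*(1/1973) + (4*I*√2)*(1/2966) = 72/1973 + 2*I*√2/1483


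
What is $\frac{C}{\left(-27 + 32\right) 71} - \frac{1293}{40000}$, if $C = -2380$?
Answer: $- \frac{19131803}{2840000} \approx -6.7365$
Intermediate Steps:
$\frac{C}{\left(-27 + 32\right) 71} - \frac{1293}{40000} = - \frac{2380}{\left(-27 + 32\right) 71} - \frac{1293}{40000} = - \frac{2380}{5 \cdot 71} - \frac{1293}{40000} = - \frac{2380}{355} - \frac{1293}{40000} = \left(-2380\right) \frac{1}{355} - \frac{1293}{40000} = - \frac{476}{71} - \frac{1293}{40000} = - \frac{19131803}{2840000}$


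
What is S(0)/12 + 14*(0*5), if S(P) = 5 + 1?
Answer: 1/2 ≈ 0.50000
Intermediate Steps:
S(P) = 6
S(0)/12 + 14*(0*5) = 6/12 + 14*(0*5) = 6*(1/12) + 14*0 = 1/2 + 0 = 1/2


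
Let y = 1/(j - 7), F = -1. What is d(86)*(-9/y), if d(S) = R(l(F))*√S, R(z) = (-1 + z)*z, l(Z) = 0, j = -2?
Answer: 0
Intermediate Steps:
R(z) = z*(-1 + z)
d(S) = 0 (d(S) = (0*(-1 + 0))*√S = (0*(-1))*√S = 0*√S = 0)
y = -⅑ (y = 1/(-2 - 7) = 1/(-9) = -⅑ ≈ -0.11111)
d(86)*(-9/y) = 0*(-9/(-⅑)) = 0*(-9*(-9)) = 0*81 = 0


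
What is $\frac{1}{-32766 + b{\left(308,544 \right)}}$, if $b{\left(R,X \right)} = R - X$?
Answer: $- \frac{1}{33002} \approx -3.0301 \cdot 10^{-5}$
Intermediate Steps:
$\frac{1}{-32766 + b{\left(308,544 \right)}} = \frac{1}{-32766 + \left(308 - 544\right)} = \frac{1}{-32766 - 236} = \frac{1}{-33002} = - \frac{1}{33002}$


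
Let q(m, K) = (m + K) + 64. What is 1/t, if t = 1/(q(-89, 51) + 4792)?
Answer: 4818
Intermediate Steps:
q(m, K) = 64 + K + m (q(m, K) = (K + m) + 64 = 64 + K + m)
t = 1/4818 (t = 1/((64 + 51 - 89) + 4792) = 1/(26 + 4792) = 1/4818 ≈ 0.00020756)
1/t = 1/(1/4818) = 4818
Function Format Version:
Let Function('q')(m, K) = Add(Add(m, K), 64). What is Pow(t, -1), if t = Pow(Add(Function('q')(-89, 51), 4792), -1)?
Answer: 4818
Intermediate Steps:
Function('q')(m, K) = Add(64, K, m) (Function('q')(m, K) = Add(Add(K, m), 64) = Add(64, K, m))
t = Rational(1, 4818) (t = Pow(Add(Add(64, 51, -89), 4792), -1) = Pow(Add(26, 4792), -1) = Pow(4818, -1) = Rational(1, 4818) ≈ 0.00020756)
Pow(t, -1) = Pow(Rational(1, 4818), -1) = 4818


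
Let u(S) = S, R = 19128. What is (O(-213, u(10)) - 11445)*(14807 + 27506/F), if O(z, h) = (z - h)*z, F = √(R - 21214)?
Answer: 533851578 - 495850662*I*√2086/1043 ≈ 5.3385e+8 - 2.1713e+7*I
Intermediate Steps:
F = I*√2086 (F = √(19128 - 21214) = √(-2086) = I*√2086 ≈ 45.673*I)
O(z, h) = z*(z - h)
(O(-213, u(10)) - 11445)*(14807 + 27506/F) = (-213*(-213 - 1*10) - 11445)*(14807 + 27506/((I*√2086))) = (-213*(-213 - 10) - 11445)*(14807 + 27506*(-I*√2086/2086)) = (-213*(-223) - 11445)*(14807 - 13753*I*√2086/1043) = (47499 - 11445)*(14807 - 13753*I*√2086/1043) = 36054*(14807 - 13753*I*√2086/1043) = 533851578 - 495850662*I*√2086/1043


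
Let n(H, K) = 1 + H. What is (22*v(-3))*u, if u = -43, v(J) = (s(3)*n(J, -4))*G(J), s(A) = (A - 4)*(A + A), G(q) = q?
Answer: 34056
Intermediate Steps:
s(A) = 2*A*(-4 + A) (s(A) = (-4 + A)*(2*A) = 2*A*(-4 + A))
v(J) = J*(-6 - 6*J) (v(J) = ((2*3*(-4 + 3))*(1 + J))*J = ((2*3*(-1))*(1 + J))*J = (-6*(1 + J))*J = (-6 - 6*J)*J = J*(-6 - 6*J))
(22*v(-3))*u = (22*(-6*(-3)*(1 - 3)))*(-43) = (22*(-6*(-3)*(-2)))*(-43) = (22*(-36))*(-43) = -792*(-43) = 34056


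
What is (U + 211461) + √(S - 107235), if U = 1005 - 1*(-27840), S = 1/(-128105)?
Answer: 240306 + 2*I*√439955474798495/128105 ≈ 2.4031e+5 + 327.47*I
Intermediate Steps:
S = -1/128105 ≈ -7.8061e-6
U = 28845 (U = 1005 + 27840 = 28845)
(U + 211461) + √(S - 107235) = (28845 + 211461) + √(-1/128105 - 107235) = 240306 + √(-13737339676/128105) = 240306 + 2*I*√439955474798495/128105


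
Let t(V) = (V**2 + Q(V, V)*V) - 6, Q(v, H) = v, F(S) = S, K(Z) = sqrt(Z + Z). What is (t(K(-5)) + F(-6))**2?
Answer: 1024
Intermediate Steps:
K(Z) = sqrt(2)*sqrt(Z) (K(Z) = sqrt(2*Z) = sqrt(2)*sqrt(Z))
t(V) = -6 + 2*V**2 (t(V) = (V**2 + V*V) - 6 = (V**2 + V**2) - 6 = 2*V**2 - 6 = -6 + 2*V**2)
(t(K(-5)) + F(-6))**2 = ((-6 + 2*(sqrt(2)*sqrt(-5))**2) - 6)**2 = ((-6 + 2*(sqrt(2)*(I*sqrt(5)))**2) - 6)**2 = ((-6 + 2*(I*sqrt(10))**2) - 6)**2 = ((-6 + 2*(-10)) - 6)**2 = ((-6 - 20) - 6)**2 = (-26 - 6)**2 = (-32)**2 = 1024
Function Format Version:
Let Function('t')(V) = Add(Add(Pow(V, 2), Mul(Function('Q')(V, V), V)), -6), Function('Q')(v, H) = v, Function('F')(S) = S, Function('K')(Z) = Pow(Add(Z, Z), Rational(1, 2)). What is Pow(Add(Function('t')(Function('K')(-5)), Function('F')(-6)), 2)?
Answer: 1024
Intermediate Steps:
Function('K')(Z) = Mul(Pow(2, Rational(1, 2)), Pow(Z, Rational(1, 2))) (Function('K')(Z) = Pow(Mul(2, Z), Rational(1, 2)) = Mul(Pow(2, Rational(1, 2)), Pow(Z, Rational(1, 2))))
Function('t')(V) = Add(-6, Mul(2, Pow(V, 2))) (Function('t')(V) = Add(Add(Pow(V, 2), Mul(V, V)), -6) = Add(Add(Pow(V, 2), Pow(V, 2)), -6) = Add(Mul(2, Pow(V, 2)), -6) = Add(-6, Mul(2, Pow(V, 2))))
Pow(Add(Function('t')(Function('K')(-5)), Function('F')(-6)), 2) = Pow(Add(Add(-6, Mul(2, Pow(Mul(Pow(2, Rational(1, 2)), Pow(-5, Rational(1, 2))), 2))), -6), 2) = Pow(Add(Add(-6, Mul(2, Pow(Mul(Pow(2, Rational(1, 2)), Mul(I, Pow(5, Rational(1, 2)))), 2))), -6), 2) = Pow(Add(Add(-6, Mul(2, Pow(Mul(I, Pow(10, Rational(1, 2))), 2))), -6), 2) = Pow(Add(Add(-6, Mul(2, -10)), -6), 2) = Pow(Add(Add(-6, -20), -6), 2) = Pow(Add(-26, -6), 2) = Pow(-32, 2) = 1024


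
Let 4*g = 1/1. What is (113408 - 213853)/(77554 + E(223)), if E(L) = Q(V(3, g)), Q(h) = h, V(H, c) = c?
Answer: -401780/310217 ≈ -1.2952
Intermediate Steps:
g = 1/4 (g = (1/4)/1 = (1/4)*1 = 1/4 ≈ 0.25000)
E(L) = 1/4
(113408 - 213853)/(77554 + E(223)) = (113408 - 213853)/(77554 + 1/4) = -100445/310217/4 = -100445*4/310217 = -401780/310217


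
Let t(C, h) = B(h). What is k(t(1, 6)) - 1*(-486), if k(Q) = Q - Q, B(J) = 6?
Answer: 486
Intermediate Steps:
t(C, h) = 6
k(Q) = 0
k(t(1, 6)) - 1*(-486) = 0 - 1*(-486) = 0 + 486 = 486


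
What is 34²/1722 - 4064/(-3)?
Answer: 388982/287 ≈ 1355.3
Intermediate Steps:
34²/1722 - 4064/(-3) = 1156*(1/1722) - 4064*(-⅓) = 578/861 + 4064/3 = 388982/287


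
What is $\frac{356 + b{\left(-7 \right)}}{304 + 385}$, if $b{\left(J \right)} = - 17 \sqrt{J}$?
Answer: $\frac{356}{689} - \frac{17 i \sqrt{7}}{689} \approx 0.51669 - 0.06528 i$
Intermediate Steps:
$\frac{356 + b{\left(-7 \right)}}{304 + 385} = \frac{356 - 17 \sqrt{-7}}{304 + 385} = \frac{356 - 17 i \sqrt{7}}{689} = \left(356 - 17 i \sqrt{7}\right) \frac{1}{689} = \frac{356}{689} - \frac{17 i \sqrt{7}}{689}$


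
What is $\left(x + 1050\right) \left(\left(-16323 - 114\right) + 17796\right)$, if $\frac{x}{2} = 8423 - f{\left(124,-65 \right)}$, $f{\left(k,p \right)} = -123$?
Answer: $24654978$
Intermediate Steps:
$x = 17092$ ($x = 2 \left(8423 - -123\right) = 2 \left(8423 + 123\right) = 2 \cdot 8546 = 17092$)
$\left(x + 1050\right) \left(\left(-16323 - 114\right) + 17796\right) = \left(17092 + 1050\right) \left(\left(-16323 - 114\right) + 17796\right) = 18142 \left(-16437 + 17796\right) = 18142 \cdot 1359 = 24654978$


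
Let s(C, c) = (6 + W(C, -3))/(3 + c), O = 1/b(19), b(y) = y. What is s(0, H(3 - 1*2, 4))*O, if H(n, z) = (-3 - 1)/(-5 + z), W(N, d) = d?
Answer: 3/133 ≈ 0.022556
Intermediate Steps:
H(n, z) = -4/(-5 + z)
O = 1/19 ≈ 0.052632
s(C, c) = 3/(3 + c) (s(C, c) = (6 - 3)/(3 + c) = 3/(3 + c))
s(0, H(3 - 1*2, 4))*O = (3/(3 - 4/(-5 + 4)))*(1/19) = (3/(3 - 4/(-1)))*(1/19) = (3/(3 - 4*(-1)))*(1/19) = (3/(3 + 4))*(1/19) = (3/7)*(1/19) = 3/133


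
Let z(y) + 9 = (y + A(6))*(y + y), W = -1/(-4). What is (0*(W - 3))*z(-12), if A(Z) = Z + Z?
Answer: 0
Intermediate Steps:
W = ¼ (W = -1*(-¼) = ¼ ≈ 0.25000)
A(Z) = 2*Z
z(y) = -9 + 2*y*(12 + y) (z(y) = -9 + (y + 2*6)*(y + y) = -9 + (y + 12)*(2*y) = -9 + (12 + y)*(2*y) = -9 + 2*y*(12 + y))
(0*(W - 3))*z(-12) = (0*(¼ - 3))*(-9 + 2*(-12)² + 24*(-12)) = (0*(-11/4))*(-9 + 2*144 - 288) = 0*(-9 + 288 - 288) = 0*(-9) = 0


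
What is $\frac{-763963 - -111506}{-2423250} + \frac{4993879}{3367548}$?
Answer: $\frac{88262947853}{50372905500} \approx 1.7522$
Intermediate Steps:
$\frac{-763963 - -111506}{-2423250} + \frac{4993879}{3367548} = \left(-763963 + 111506\right) \left(- \frac{1}{2423250}\right) + 4993879 \cdot \frac{1}{3367548} = \left(-652457\right) \left(- \frac{1}{2423250}\right) + \frac{4993879}{3367548} = \frac{652457}{2423250} + \frac{4993879}{3367548} = \frac{88262947853}{50372905500}$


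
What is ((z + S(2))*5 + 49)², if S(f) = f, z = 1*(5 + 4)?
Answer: 10816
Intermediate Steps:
z = 9 (z = 1*9 = 9)
((z + S(2))*5 + 49)² = ((9 + 2)*5 + 49)² = (11*5 + 49)² = (55 + 49)² = 104² = 10816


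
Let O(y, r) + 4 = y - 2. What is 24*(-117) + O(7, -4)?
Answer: -2807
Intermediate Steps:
O(y, r) = -6 + y (O(y, r) = -4 + (y - 2) = -4 + (-2 + y) = -6 + y)
24*(-117) + O(7, -4) = 24*(-117) + (-6 + 7) = -2808 + 1 = -2807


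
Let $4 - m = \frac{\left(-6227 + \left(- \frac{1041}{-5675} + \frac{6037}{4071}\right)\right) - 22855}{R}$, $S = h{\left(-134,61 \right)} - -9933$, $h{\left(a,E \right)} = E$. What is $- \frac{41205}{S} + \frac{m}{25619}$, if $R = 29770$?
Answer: $- \frac{363000677946039727267}{88047560173083546750} \approx -4.1228$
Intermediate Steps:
$S = 9994$ ($S = 61 - -9933 = 61 + 9933 = 9994$)
$m = \frac{1711468537982}{343887038625}$ ($m = 4 - \frac{\left(-6227 + \left(- \frac{1041}{-5675} + \frac{6037}{4071}\right)\right) - 22855}{29770} = 4 - \left(\left(-6227 + \left(\left(-1041\right) \left(- \frac{1}{5675}\right) + 6037 \cdot \frac{1}{4071}\right)\right) - 22855\right) \frac{1}{29770} = 4 - \left(\left(-6227 + \left(\frac{1041}{5675} + \frac{6037}{4071}\right)\right) - 22855\right) \frac{1}{29770} = 4 - \left(\left(-6227 + \frac{38497886}{23102925}\right) - 22855\right) \frac{1}{29770} = 4 - \left(- \frac{143823416089}{23102925} - 22855\right) \frac{1}{29770} = 4 - \left(- \frac{671840766964}{23102925}\right) \frac{1}{29770} = 4 - - \frac{335920383482}{343887038625} = 4 + \frac{335920383482}{343887038625} = \frac{1711468537982}{343887038625} \approx 4.9768$)
$- \frac{41205}{S} + \frac{m}{25619} = - \frac{41205}{9994} + \frac{1711468537982}{343887038625 \cdot 25619} = \left(-41205\right) \frac{1}{9994} + \frac{1711468537982}{343887038625} \cdot \frac{1}{25619} = - \frac{41205}{9994} + \frac{1711468537982}{8810042042533875} = - \frac{363000677946039727267}{88047560173083546750}$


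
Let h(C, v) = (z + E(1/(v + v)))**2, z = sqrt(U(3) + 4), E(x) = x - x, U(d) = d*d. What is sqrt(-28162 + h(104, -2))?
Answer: I*sqrt(28149) ≈ 167.78*I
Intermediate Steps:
U(d) = d**2
E(x) = 0
z = sqrt(13) (z = sqrt(3**2 + 4) = sqrt(9 + 4) = sqrt(13) ≈ 3.6056)
h(C, v) = 13 (h(C, v) = (sqrt(13) + 0)**2 = (sqrt(13))**2 = 13)
sqrt(-28162 + h(104, -2)) = sqrt(-28162 + 13) = sqrt(-28149) = I*sqrt(28149)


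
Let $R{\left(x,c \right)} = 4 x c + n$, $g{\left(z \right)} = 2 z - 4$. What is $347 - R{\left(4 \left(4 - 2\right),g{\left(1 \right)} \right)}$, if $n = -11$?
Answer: $422$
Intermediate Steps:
$g{\left(z \right)} = -4 + 2 z$
$R{\left(x,c \right)} = -11 + 4 c x$ ($R{\left(x,c \right)} = 4 x c - 11 = 4 c x - 11 = -11 + 4 c x$)
$347 - R{\left(4 \left(4 - 2\right),g{\left(1 \right)} \right)} = 347 - \left(-11 + 4 \left(-4 + 2 \cdot 1\right) 4 \left(4 - 2\right)\right) = 347 - \left(-11 + 4 \left(-4 + 2\right) 4 \left(4 - 2\right)\right) = 347 - \left(-11 + 4 \left(-2\right) 4 \cdot 2\right) = 347 - \left(-11 + 4 \left(-2\right) 8\right) = 347 - \left(-11 - 64\right) = 347 - -75 = 347 + 75 = 422$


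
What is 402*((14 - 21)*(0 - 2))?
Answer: 5628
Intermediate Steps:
402*((14 - 21)*(0 - 2)) = 402*(-7*(-2)) = 402*14 = 5628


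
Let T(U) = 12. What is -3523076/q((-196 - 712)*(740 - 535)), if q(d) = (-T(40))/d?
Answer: -163946341660/3 ≈ -5.4649e+10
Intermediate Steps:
q(d) = -12/d (q(d) = (-1*12)/d = -12/d)
-3523076/q((-196 - 712)*(740 - 535)) = -3523076*(-(-196 - 712)*(740 - 535)/12) = -3523076/((-12/((-908*205)))) = -3523076/((-12/(-186140))) = -3523076/((-12*(-1/186140))) = -3523076/3/46535 = -3523076*46535/3 = -163946341660/3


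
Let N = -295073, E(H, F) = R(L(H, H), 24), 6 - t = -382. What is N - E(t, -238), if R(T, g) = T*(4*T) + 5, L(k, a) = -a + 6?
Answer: -878774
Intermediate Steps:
L(k, a) = 6 - a
R(T, g) = 5 + 4*T² (R(T, g) = 4*T² + 5 = 5 + 4*T²)
t = 388 (t = 6 - 1*(-382) = 6 + 382 = 388)
E(H, F) = 5 + 4*(6 - H)²
N - E(t, -238) = -295073 - (5 + 4*(-6 + 388)²) = -295073 - (5 + 4*382²) = -295073 - (5 + 4*145924) = -295073 - (5 + 583696) = -295073 - 1*583701 = -295073 - 583701 = -878774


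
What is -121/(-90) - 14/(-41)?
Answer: 6221/3690 ≈ 1.6859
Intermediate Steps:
-121/(-90) - 14/(-41) = -121*(-1/90) - 14*(-1/41) = 121/90 + 14/41 = 6221/3690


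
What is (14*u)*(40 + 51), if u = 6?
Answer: 7644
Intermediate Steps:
(14*u)*(40 + 51) = (14*6)*(40 + 51) = 84*91 = 7644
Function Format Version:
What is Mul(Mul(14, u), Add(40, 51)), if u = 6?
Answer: 7644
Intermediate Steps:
Mul(Mul(14, u), Add(40, 51)) = Mul(Mul(14, 6), Add(40, 51)) = Mul(84, 91) = 7644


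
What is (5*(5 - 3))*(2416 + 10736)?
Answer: 131520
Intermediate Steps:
(5*(5 - 3))*(2416 + 10736) = (5*2)*13152 = 10*13152 = 131520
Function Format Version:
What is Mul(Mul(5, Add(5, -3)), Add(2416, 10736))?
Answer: 131520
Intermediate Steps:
Mul(Mul(5, Add(5, -3)), Add(2416, 10736)) = Mul(Mul(5, 2), 13152) = Mul(10, 13152) = 131520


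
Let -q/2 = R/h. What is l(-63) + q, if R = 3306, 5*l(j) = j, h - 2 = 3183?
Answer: -46743/3185 ≈ -14.676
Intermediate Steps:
h = 3185 (h = 2 + 3183 = 3185)
l(j) = j/5
q = -6612/3185 ≈ -2.0760
l(-63) + q = (⅕)*(-63) - 6612/3185 = -63/5 - 6612/3185 = -46743/3185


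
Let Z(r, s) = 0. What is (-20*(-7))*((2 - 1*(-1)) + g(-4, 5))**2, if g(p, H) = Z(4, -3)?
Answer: 1260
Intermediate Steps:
g(p, H) = 0
(-20*(-7))*((2 - 1*(-1)) + g(-4, 5))**2 = (-20*(-7))*((2 - 1*(-1)) + 0)**2 = 140*((2 + 1) + 0)**2 = 140*(3 + 0)**2 = 140*3**2 = 140*9 = 1260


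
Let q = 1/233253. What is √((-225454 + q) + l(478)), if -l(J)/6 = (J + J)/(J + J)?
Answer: I*√1362954850479543/77751 ≈ 474.83*I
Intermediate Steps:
q = 1/233253 ≈ 4.2872e-6
l(J) = -6 (l(J) = -6*(J + J)/(J + J) = -6*2*J/(2*J) = -6*2*J*1/(2*J) = -6*1 = -6)
√((-225454 + q) + l(478)) = √((-225454 + 1/233253) - 6) = √(-52587821861/233253 - 6) = √(-52589221379/233253) = I*√1362954850479543/77751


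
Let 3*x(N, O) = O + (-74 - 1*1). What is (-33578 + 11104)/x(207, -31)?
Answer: 33711/53 ≈ 636.06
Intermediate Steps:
x(N, O) = -25 + O/3 (x(N, O) = (O + (-74 - 1*1))/3 = (O + (-74 - 1))/3 = (O - 75)/3 = (-75 + O)/3 = -25 + O/3)
(-33578 + 11104)/x(207, -31) = (-33578 + 11104)/(-25 + (⅓)*(-31)) = -22474/(-25 - 31/3) = -22474/(-106/3) = -22474*(-3/106) = 33711/53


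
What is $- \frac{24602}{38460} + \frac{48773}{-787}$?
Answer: $- \frac{947585677}{15134010} \approx -62.613$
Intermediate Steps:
$- \frac{24602}{38460} + \frac{48773}{-787} = \left(-24602\right) \frac{1}{38460} + 48773 \left(- \frac{1}{787}\right) = - \frac{12301}{19230} - \frac{48773}{787} = - \frac{947585677}{15134010}$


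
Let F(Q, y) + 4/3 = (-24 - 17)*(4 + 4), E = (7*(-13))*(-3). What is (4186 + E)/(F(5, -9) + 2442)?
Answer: 13377/6338 ≈ 2.1106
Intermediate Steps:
E = 273 (E = -91*(-3) = 273)
F(Q, y) = -988/3 (F(Q, y) = -4/3 + (-24 - 17)*(4 + 4) = -4/3 - 41*8 = -4/3 - 328 = -988/3)
(4186 + E)/(F(5, -9) + 2442) = (4186 + 273)/(-988/3 + 2442) = 4459/(6338/3) = 4459*(3/6338) = 13377/6338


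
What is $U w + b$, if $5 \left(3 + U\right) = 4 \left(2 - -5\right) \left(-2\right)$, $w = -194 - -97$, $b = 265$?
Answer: $\frac{8212}{5} \approx 1642.4$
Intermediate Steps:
$w = -97$ ($w = -194 + 97 = -97$)
$U = - \frac{71}{5}$ ($U = -3 + \frac{4 \left(2 - -5\right) \left(-2\right)}{5} = -3 + \frac{4 \left(2 + 5\right) \left(-2\right)}{5} = -3 + \frac{4 \cdot 7 \left(-2\right)}{5} = -3 + \frac{28 \left(-2\right)}{5} = -3 + \frac{1}{5} \left(-56\right) = -3 - \frac{56}{5} = - \frac{71}{5} \approx -14.2$)
$U w + b = \left(- \frac{71}{5}\right) \left(-97\right) + 265 = \frac{6887}{5} + 265 = \frac{8212}{5}$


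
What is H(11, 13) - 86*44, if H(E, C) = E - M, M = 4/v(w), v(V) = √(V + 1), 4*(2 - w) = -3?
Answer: -3773 - 8*√15/15 ≈ -3775.1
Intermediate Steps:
w = 11/4 (w = 2 - ¼*(-3) = 2 + ¾ = 11/4 ≈ 2.7500)
v(V) = √(1 + V)
M = 8*√15/15 (M = 4/(√(1 + 11/4)) = 4/(√(15/4)) = 4/((√15/2)) = 4*(2*√15/15) = 8*√15/15 ≈ 2.0656)
H(E, C) = E - 8*√15/15
H(11, 13) - 86*44 = (11 - 8*√15/15) - 86*44 = (11 - 8*√15/15) - 3784 = -3773 - 8*√15/15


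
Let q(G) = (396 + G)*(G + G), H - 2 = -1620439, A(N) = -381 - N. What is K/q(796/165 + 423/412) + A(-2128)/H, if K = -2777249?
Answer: -1485532124014060610149/2515284844576901579 ≈ -590.60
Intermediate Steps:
H = -1620437 (H = 2 - 1620439 = -1620437)
q(G) = 2*G*(396 + G) (q(G) = (396 + G)*(2*G) = 2*G*(396 + G))
K/q(796/165 + 423/412) + A(-2128)/H = -2777249*1/(2*(396 + (796/165 + 423/412))*(796/165 + 423/412)) + (-381 - 1*(-2128))/(-1620437) = -2777249*1/(2*(396 + (796*(1/165) + 423*(1/412)))*(796*(1/165) + 423*(1/412))) + (-381 + 2128)*(-1/1620437) = -2777249*1/(2*(396 + (796/165 + 423/412))*(796/165 + 423/412)) + 1747*(-1/1620437) = -2777249*33990/(397747*(396 + 397747/67980)) - 1747/1620437 = -2777249/(2*(397747/67980)*(27317827/67980)) - 1747/1620437 = -2777249/10865583735769/2310640200 - 1747/1620437 = -2777249*2310640200/10865583735769 - 1747/1620437 = -6417223184809800/10865583735769 - 1747/1620437 = -1485532124014060610149/2515284844576901579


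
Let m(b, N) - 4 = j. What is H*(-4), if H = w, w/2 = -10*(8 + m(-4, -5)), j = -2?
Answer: 800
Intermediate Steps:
m(b, N) = 2 (m(b, N) = 4 - 2 = 2)
w = -200 (w = 2*(-10*(8 + 2)) = 2*(-10*10) = 2*(-100) = -200)
H = -200
H*(-4) = -200*(-4) = 800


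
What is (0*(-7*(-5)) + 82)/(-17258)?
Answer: -41/8629 ≈ -0.0047514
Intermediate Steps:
(0*(-7*(-5)) + 82)/(-17258) = (0*35 + 82)*(-1/17258) = (0 + 82)*(-1/17258) = 82*(-1/17258) = -41/8629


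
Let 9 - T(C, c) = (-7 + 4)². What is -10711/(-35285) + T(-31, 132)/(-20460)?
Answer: 10711/35285 ≈ 0.30356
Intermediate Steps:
T(C, c) = 0 (T(C, c) = 9 - (-7 + 4)² = 9 - 1*(-3)² = 9 - 1*9 = 9 - 9 = 0)
-10711/(-35285) + T(-31, 132)/(-20460) = -10711/(-35285) + 0/(-20460) = -10711*(-1/35285) + 0*(-1/20460) = 10711/35285 + 0 = 10711/35285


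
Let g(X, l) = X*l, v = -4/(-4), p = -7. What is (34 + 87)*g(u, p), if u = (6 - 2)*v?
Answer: -3388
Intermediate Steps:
v = 1 (v = -4*(-¼) = 1)
u = 4 (u = (6 - 2)*1 = 4*1 = 4)
(34 + 87)*g(u, p) = (34 + 87)*(4*(-7)) = 121*(-28) = -3388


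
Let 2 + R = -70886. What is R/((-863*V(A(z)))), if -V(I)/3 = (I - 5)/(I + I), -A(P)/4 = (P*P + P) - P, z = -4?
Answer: -9073664/178641 ≈ -50.793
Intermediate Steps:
A(P) = -4*P² (A(P) = -4*((P*P + P) - P) = -4*((P² + P) - P) = -4*((P + P²) - P) = -4*P²)
V(I) = -3*(-5 + I)/(2*I) (V(I) = -3*(I - 5)/(I + I) = -3*(-5 + I)/(2*I))
R = -70888 (R = -2 - 70886 = -70888)
R/((-863*V(A(z)))) = -70888*128/(2589*(5 - (-4)*(-4)²)) = -70888*128/(2589*(5 - (-4)*16)) = -70888*128/(2589*(5 - 1*(-64))) = -70888*128/(2589*(5 + 64)) = -70888/((-2589*(-1)*69/(2*64))) = -70888/((-863*(-207/128))) = -70888/178641/128 = -70888*128/178641 = -9073664/178641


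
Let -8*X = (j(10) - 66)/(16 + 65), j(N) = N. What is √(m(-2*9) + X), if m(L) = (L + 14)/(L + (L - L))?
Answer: 5/9 ≈ 0.55556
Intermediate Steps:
m(L) = (14 + L)/L (m(L) = (14 + L)/(L + 0) = (14 + L)/L)
X = 7/81 (X = -(10 - 66)/(8*(16 + 65)) = -(-56)/(8*81) = -(-56)/648 = -⅛*(-56/81) = 7/81 ≈ 0.086420)
√(m(-2*9) + X) = √((14 - 2*9)/((-2*9)) + 7/81) = √((14 - 18)/(-18) + 7/81) = √(-1/18*(-4) + 7/81) = √(2/9 + 7/81) = √(25/81) = 5/9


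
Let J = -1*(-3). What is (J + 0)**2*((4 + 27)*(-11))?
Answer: -3069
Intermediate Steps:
J = 3
(J + 0)**2*((4 + 27)*(-11)) = (3 + 0)**2*((4 + 27)*(-11)) = 3**2*(31*(-11)) = 9*(-341) = -3069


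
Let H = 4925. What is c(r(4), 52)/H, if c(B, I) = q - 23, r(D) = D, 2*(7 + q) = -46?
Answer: -53/4925 ≈ -0.010761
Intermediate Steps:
q = -30 (q = -7 + (½)*(-46) = -7 - 23 = -30)
c(B, I) = -53 (c(B, I) = -30 - 23 = -53)
c(r(4), 52)/H = -53/4925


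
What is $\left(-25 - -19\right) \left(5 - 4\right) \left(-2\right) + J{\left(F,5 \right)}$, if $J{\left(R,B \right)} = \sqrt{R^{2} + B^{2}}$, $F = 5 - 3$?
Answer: $12 + \sqrt{29} \approx 17.385$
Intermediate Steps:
$F = 2$ ($F = 5 - 3 = 2$)
$J{\left(R,B \right)} = \sqrt{B^{2} + R^{2}}$
$\left(-25 - -19\right) \left(5 - 4\right) \left(-2\right) + J{\left(F,5 \right)} = \left(-25 - -19\right) \left(5 - 4\right) \left(-2\right) + \sqrt{5^{2} + 2^{2}} = \left(-25 + 19\right) 1 \left(-2\right) + \sqrt{25 + 4} = \left(-6\right) \left(-2\right) + \sqrt{29} = 12 + \sqrt{29}$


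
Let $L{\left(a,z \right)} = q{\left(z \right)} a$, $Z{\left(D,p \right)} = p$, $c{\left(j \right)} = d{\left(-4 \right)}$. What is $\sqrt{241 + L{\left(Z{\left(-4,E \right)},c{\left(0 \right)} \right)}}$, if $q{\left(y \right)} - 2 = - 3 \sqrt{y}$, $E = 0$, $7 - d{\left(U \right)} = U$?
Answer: $\sqrt{241} \approx 15.524$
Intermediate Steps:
$d{\left(U \right)} = 7 - U$
$q{\left(y \right)} = 2 - 3 \sqrt{y}$
$c{\left(j \right)} = 11$ ($c{\left(j \right)} = 7 - -4 = 7 + 4 = 11$)
$L{\left(a,z \right)} = a \left(2 - 3 \sqrt{z}\right)$ ($L{\left(a,z \right)} = \left(2 - 3 \sqrt{z}\right) a = a \left(2 - 3 \sqrt{z}\right)$)
$\sqrt{241 + L{\left(Z{\left(-4,E \right)},c{\left(0 \right)} \right)}} = \sqrt{241 + 0 \left(2 - 3 \sqrt{11}\right)} = \sqrt{241 + 0} = \sqrt{241}$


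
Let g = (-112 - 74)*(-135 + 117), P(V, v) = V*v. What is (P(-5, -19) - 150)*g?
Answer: -184140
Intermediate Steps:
g = 3348 (g = -186*(-18) = 3348)
(P(-5, -19) - 150)*g = (-5*(-19) - 150)*3348 = (95 - 150)*3348 = -55*3348 = -184140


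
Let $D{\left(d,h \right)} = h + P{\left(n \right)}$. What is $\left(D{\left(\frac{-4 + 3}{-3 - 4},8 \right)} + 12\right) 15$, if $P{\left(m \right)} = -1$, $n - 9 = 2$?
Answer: $285$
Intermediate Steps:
$n = 11$ ($n = 9 + 2 = 11$)
$D{\left(d,h \right)} = -1 + h$ ($D{\left(d,h \right)} = h - 1 = -1 + h$)
$\left(D{\left(\frac{-4 + 3}{-3 - 4},8 \right)} + 12\right) 15 = \left(\left(-1 + 8\right) + 12\right) 15 = \left(7 + 12\right) 15 = 19 \cdot 15 = 285$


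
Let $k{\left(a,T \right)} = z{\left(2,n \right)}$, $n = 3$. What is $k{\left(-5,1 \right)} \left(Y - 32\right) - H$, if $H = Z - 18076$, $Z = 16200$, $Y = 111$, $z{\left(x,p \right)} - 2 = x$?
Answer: $2192$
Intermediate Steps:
$z{\left(x,p \right)} = 2 + x$
$k{\left(a,T \right)} = 4$ ($k{\left(a,T \right)} = 2 + 2 = 4$)
$H = -1876$ ($H = 16200 - 18076 = -1876$)
$k{\left(-5,1 \right)} \left(Y - 32\right) - H = 4 \left(111 - 32\right) - -1876 = 4 \cdot 79 + 1876 = 316 + 1876 = 2192$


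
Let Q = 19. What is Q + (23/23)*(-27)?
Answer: -8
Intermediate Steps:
Q + (23/23)*(-27) = 19 + (23/23)*(-27) = 19 + (23*(1/23))*(-27) = 19 + 1*(-27) = 19 - 27 = -8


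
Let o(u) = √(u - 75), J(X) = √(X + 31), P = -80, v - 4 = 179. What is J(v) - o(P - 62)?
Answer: √214 - I*√217 ≈ 14.629 - 14.731*I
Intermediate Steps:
v = 183 (v = 4 + 179 = 183)
J(X) = √(31 + X)
o(u) = √(-75 + u)
J(v) - o(P - 62) = √(31 + 183) - √(-75 + (-80 - 62)) = √214 - √(-75 - 142) = √214 - √(-217) = √214 - I*√217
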